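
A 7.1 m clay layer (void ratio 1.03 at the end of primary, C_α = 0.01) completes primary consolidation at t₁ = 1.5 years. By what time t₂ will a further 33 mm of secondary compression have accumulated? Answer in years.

t₂ ≈ 13.2 years

S_s = C_α·H/(1+e_p)·log₁₀(t₂/t₁) ⇒ log₁₀(t₂/t₁) = S_s·(1+e_p)/(C_α·H).
log₁₀(t₂/t₁) = 0.033 × (1+1.03) / (0.01×7.1) = 0.9435
t₂ = t₁ × 10^0.9435 = 1.5 × 8.781 = 13.17 years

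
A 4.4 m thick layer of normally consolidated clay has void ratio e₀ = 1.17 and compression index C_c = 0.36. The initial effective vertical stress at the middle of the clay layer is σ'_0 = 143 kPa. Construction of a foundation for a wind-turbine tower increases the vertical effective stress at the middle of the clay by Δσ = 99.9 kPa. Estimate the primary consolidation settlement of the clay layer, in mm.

Final effective stress: σ'_f = σ'_0 + Δσ = 143 + 99.9 = 242.9 kPa.
Normally consolidated clay, so the full stress increment lies on the virgin compression line:
S_c = C_c·H/(1+e₀)·log₁₀(σ'_f/σ'_0) = 0.36×4.4/(1+1.17)×log₁₀(242.9/143)
    = 0.72995 × 0.23009 = 0.168 m

S_c ≈ 168 mm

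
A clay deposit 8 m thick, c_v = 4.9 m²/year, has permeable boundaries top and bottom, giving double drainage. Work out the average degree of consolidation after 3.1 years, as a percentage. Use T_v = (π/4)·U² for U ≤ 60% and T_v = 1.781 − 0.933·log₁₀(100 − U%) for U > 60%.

Drainage path length: H_d = H/2 = 4 m (double drainage).
T_v = c_v·t/H_d² = 4.9×3.1/4² = 0.94938.
T_v = 0.94938 corresponds to the U > 60% branch:
U = 1 − 10^((1.781 − T_v)/0.933)/100 = 0.9221

U ≈ 92.2 %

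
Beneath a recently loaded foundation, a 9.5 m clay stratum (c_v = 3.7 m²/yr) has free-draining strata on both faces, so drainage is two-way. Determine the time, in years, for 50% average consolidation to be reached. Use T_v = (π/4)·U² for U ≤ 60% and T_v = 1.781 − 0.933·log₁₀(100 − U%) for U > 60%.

t ≈ 1.2 years

Drainage path length: H_d = H/2 = 4.75 m (double drainage).
U ≤ 60%: T_v = (π/4)·U² = (π/4)×0.5² = 0.19635.
t = T_v·H_d²/c_v = 0.19635×4.75²/3.7 = 1.197 years.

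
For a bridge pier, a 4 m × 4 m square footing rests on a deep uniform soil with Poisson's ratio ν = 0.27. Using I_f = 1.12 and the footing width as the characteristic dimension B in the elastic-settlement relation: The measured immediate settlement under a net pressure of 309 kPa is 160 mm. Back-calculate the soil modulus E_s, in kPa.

E_s ≈ 8020 kPa

S_e = q·B·(1−ν²)/E_s · I_f  ⇒  E_s = q·B·(1−ν²)·I_f / S_e.
E_s = 309 × 4 × 0.9271 × 1.12 / 0.16 = 8021 kPa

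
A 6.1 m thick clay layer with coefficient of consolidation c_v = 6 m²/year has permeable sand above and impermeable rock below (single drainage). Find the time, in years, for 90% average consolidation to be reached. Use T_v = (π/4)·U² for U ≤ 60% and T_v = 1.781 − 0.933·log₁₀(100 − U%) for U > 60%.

Drainage path length: H_d = H = 6.1 m (single drainage).
U > 60%: T_v = 1.781 − 0.933·log₁₀(100 − 90) = 0.848.
t = T_v·H_d²/c_v = 0.848×6.1²/6 = 5.259 years.

t ≈ 5.26 years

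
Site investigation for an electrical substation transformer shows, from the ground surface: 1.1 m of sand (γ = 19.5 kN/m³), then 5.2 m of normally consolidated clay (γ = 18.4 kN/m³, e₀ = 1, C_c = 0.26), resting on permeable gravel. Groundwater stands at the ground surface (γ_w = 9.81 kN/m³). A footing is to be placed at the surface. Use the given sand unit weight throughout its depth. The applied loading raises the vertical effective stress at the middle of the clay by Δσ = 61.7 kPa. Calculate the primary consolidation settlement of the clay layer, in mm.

Mid-depth of clay below the ground surface: z = 1.1 + 5.2/2 = 3.7 m.
Total vertical stress at mid-clay: σ_v = 19.5×1.1 + 18.4×2.6 = 69.29 kPa.
Pore pressure: u = 9.81×(3.7 − 0) = 36.297 kPa.
Initial effective stress: σ'_0 = σ_v − u = 69.29 − 36.297 = 32.993 kPa.
Final effective stress: σ'_f = σ'_0 + Δσ = 32.993 + 61.7 = 94.693 kPa.
Normally consolidated clay, so the full stress increment lies on the virgin compression line:
S_c = C_c·H/(1+e₀)·log₁₀(σ'_f/σ'_0) = 0.26×5.2/(1+1)×log₁₀(94.693/32.993)
    = 0.676 × 0.4579 = 0.3095 m

S_c ≈ 310 mm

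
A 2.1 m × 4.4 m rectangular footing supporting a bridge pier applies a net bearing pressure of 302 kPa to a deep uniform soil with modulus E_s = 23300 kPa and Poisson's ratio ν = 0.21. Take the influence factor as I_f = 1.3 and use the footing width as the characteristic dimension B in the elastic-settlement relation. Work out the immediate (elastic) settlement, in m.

S_e ≈ 0.0338 m

Immediate (elastic) settlement: S_e = q·B·(1−ν²)/E_s · I_f.
S_e = 302 × 2.1 × (1 − 0.21²) / 23300 × 1.3
    = 302 × 2.1 × 0.9559 / 23300 × 1.3
    = 0.03382 m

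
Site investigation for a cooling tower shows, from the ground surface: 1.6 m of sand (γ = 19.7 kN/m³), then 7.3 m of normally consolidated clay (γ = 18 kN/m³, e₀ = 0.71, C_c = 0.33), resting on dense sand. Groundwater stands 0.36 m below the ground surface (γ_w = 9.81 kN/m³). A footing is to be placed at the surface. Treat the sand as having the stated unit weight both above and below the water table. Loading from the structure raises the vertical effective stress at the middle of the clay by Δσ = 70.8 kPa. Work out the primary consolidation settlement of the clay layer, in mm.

S_c ≈ 545 mm

Mid-depth of clay below the ground surface: z = 1.6 + 7.3/2 = 5.25 m.
Total vertical stress at mid-clay: σ_v = 19.7×1.6 + 18×3.65 = 97.22 kPa.
Pore pressure: u = 9.81×(5.25 − 0.36) = 47.971 kPa.
Initial effective stress: σ'_0 = σ_v − u = 97.22 − 47.971 = 49.249 kPa.
Final effective stress: σ'_f = σ'_0 + Δσ = 49.249 + 70.8 = 120.05 kPa.
Normally consolidated clay, so the full stress increment lies on the virgin compression line:
S_c = C_c·H/(1+e₀)·log₁₀(σ'_f/σ'_0) = 0.33×7.3/(1+0.71)×log₁₀(120.05/49.249)
    = 1.4088 × 0.38696 = 0.5451 m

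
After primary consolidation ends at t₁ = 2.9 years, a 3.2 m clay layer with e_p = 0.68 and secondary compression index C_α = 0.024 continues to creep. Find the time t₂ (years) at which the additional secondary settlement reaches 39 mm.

S_s = C_α·H/(1+e_p)·log₁₀(t₂/t₁) ⇒ log₁₀(t₂/t₁) = S_s·(1+e_p)/(C_α·H).
log₁₀(t₂/t₁) = 0.039 × (1+0.68) / (0.024×3.2) = 0.8531
t₂ = t₁ × 10^0.8531 = 2.9 × 7.131 = 20.68 years

t₂ ≈ 20.7 years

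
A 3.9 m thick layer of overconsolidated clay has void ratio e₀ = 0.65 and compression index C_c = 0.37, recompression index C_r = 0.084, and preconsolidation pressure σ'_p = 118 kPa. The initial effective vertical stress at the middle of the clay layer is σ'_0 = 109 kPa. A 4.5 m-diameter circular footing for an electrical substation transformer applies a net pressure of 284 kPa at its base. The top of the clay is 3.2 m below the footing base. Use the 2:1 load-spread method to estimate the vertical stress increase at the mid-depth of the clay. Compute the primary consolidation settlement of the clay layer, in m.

S_c ≈ 0.147 m

Mid-depth of clay below the footing base: z = 3.2 + 3.9/2 = 5.15 m.
Stress increase at mid-clay by the 2:1 spreading method:
Δσ ≈ qD²/(D+z)² = 284×4.5²/(4.5+5.15)² = 61.757 kPa
Final effective stress: σ'_f = 109 + 61.757 = 170.76 kPa.
σ'_f = 170.76 > σ'_p = 118 kPa, so the stress path crosses the preconsolidation pressure — recompression up to σ'_p, then virgin compression beyond:
S_c = H/(1+e₀)·[C_r·log₁₀(σ'_p/σ'_0) + C_c·log₁₀(σ'_f/σ'_p)]
    = 3.9/1.65 × [0.084×log₁₀(118/109) + 0.37×log₁₀(170.76/118)]
    = 2.3636 × [0.0028943 + 0.059387] = 0.1472 m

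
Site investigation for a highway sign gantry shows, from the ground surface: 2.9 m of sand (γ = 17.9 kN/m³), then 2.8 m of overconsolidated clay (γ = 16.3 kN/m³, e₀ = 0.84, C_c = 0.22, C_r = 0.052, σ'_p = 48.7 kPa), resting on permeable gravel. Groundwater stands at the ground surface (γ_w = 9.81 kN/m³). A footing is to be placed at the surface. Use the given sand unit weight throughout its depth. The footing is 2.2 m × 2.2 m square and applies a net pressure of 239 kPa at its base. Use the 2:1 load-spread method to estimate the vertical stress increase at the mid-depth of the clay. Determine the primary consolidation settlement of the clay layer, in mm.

Mid-depth of clay below the ground surface: z = 2.9 + 2.8/2 = 4.3 m.
Total vertical stress at mid-clay: σ_v = 17.9×2.9 + 16.3×1.4 = 74.73 kPa.
Pore pressure: u = 9.81×(4.3 − 0) = 42.183 kPa.
Initial effective stress: σ'_0 = σ_v − u = 74.73 − 42.183 = 32.547 kPa.
Stress increase at mid-clay by the 2:1 spreading method:
Δσ = qBL/((B+z)(L+z)) = 239×2.2×2.2/((2.2+4.3)(2.2+4.3)) = 27.379 kPa
Final effective stress: σ'_f = 32.547 + 27.379 = 59.926 kPa.
σ'_f = 59.926 > σ'_p = 48.7 kPa, so the stress path crosses the preconsolidation pressure — recompression up to σ'_p, then virgin compression beyond:
S_c = H/(1+e₀)·[C_r·log₁₀(σ'_p/σ'_0) + C_c·log₁₀(σ'_f/σ'_p)]
    = 2.8/1.84 × [0.052×log₁₀(48.7/32.547) + 0.22×log₁₀(59.926/48.7)]
    = 1.5217 × [0.0091009 + 0.019819] = 0.04401 m

S_c ≈ 44 mm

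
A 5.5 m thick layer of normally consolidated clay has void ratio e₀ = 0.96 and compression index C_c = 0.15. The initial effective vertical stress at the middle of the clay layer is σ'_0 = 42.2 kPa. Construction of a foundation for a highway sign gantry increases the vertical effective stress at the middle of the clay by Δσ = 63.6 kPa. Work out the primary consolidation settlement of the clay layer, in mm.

S_c ≈ 168 mm

Final effective stress: σ'_f = σ'_0 + Δσ = 42.2 + 63.6 = 105.8 kPa.
Normally consolidated clay, so the full stress increment lies on the virgin compression line:
S_c = C_c·H/(1+e₀)·log₁₀(σ'_f/σ'_0) = 0.15×5.5/(1+0.96)×log₁₀(105.8/42.2)
    = 0.42092 × 0.39917 = 0.168 m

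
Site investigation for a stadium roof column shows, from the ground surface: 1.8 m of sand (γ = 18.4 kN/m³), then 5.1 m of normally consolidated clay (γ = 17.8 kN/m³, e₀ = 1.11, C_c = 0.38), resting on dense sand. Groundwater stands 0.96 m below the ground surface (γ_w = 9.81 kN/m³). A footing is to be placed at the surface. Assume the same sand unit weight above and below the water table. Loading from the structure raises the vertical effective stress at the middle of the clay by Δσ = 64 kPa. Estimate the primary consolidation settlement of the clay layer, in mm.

S_c ≈ 352 mm

Mid-depth of clay below the ground surface: z = 1.8 + 5.1/2 = 4.35 m.
Total vertical stress at mid-clay: σ_v = 18.4×1.8 + 17.8×2.55 = 78.51 kPa.
Pore pressure: u = 9.81×(4.35 − 0.96) = 33.256 kPa.
Initial effective stress: σ'_0 = σ_v − u = 78.51 − 33.256 = 45.254 kPa.
Final effective stress: σ'_f = σ'_0 + Δσ = 45.254 + 64 = 109.25 kPa.
Normally consolidated clay, so the full stress increment lies on the virgin compression line:
S_c = C_c·H/(1+e₀)·log₁₀(σ'_f/σ'_0) = 0.38×5.1/(1+1.11)×log₁₀(109.25/45.254)
    = 0.91848 × 0.38276 = 0.3516 m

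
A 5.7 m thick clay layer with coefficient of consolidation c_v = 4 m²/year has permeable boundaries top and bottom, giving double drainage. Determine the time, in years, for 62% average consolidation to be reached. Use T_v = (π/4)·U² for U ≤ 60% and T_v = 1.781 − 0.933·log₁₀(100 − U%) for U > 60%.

t ≈ 0.624 years

Drainage path length: H_d = H/2 = 2.85 m (double drainage).
U > 60%: T_v = 1.781 − 0.933·log₁₀(100 − 62) = 0.30706.
t = T_v·H_d²/c_v = 0.30706×2.85²/4 = 0.6235 years.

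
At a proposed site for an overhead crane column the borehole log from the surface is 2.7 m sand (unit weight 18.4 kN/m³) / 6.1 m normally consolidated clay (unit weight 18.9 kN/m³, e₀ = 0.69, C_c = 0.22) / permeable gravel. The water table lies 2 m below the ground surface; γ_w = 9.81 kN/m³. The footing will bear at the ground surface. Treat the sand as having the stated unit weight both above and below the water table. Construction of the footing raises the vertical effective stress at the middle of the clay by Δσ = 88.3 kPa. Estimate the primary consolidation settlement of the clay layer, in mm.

S_c ≈ 280 mm

Mid-depth of clay below the ground surface: z = 2.7 + 6.1/2 = 5.75 m.
Total vertical stress at mid-clay: σ_v = 18.4×2.7 + 18.9×3.05 = 107.32 kPa.
Pore pressure: u = 9.81×(5.75 − 2) = 36.788 kPa.
Initial effective stress: σ'_0 = σ_v − u = 107.32 − 36.788 = 70.532 kPa.
Final effective stress: σ'_f = σ'_0 + Δσ = 70.532 + 88.3 = 158.83 kPa.
Normally consolidated clay, so the full stress increment lies on the virgin compression line:
S_c = C_c·H/(1+e₀)·log₁₀(σ'_f/σ'_0) = 0.22×6.1/(1+0.69)×log₁₀(158.83/70.532)
    = 0.79408 × 0.35255 = 0.28 m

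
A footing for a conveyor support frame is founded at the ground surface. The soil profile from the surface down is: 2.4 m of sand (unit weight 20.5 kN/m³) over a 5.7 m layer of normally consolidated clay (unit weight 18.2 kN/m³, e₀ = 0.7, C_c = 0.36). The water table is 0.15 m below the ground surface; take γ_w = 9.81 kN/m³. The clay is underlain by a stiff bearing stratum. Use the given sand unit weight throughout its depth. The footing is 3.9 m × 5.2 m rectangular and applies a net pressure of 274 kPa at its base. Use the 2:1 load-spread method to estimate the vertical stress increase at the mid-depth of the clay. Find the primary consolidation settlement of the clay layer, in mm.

S_c ≈ 398 mm

Mid-depth of clay below the ground surface: z = 2.4 + 5.7/2 = 5.25 m.
Total vertical stress at mid-clay: σ_v = 20.5×2.4 + 18.2×2.85 = 101.07 kPa.
Pore pressure: u = 9.81×(5.25 − 0.15) = 50.031 kPa.
Initial effective stress: σ'_0 = σ_v − u = 101.07 − 50.031 = 51.039 kPa.
Stress increase at mid-clay by the 2:1 spreading method:
Δσ = qBL/((B+z)(L+z)) = 274×3.9×5.2/((3.9+5.25)(5.2+5.25)) = 58.114 kPa
Final effective stress: σ'_f = σ'_0 + Δσ = 51.039 + 58.114 = 109.15 kPa.
Normally consolidated clay, so the full stress increment lies on the virgin compression line:
S_c = C_c·H/(1+e₀)·log₁₀(σ'_f/σ'_0) = 0.36×5.7/(1+0.7)×log₁₀(109.15/51.039)
    = 1.2071 × 0.33012 = 0.3985 m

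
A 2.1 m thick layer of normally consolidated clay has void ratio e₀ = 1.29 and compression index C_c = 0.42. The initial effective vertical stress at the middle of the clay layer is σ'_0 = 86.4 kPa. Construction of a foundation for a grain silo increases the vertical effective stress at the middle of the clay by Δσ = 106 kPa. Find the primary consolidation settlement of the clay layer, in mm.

Final effective stress: σ'_f = σ'_0 + Δσ = 86.4 + 106 = 192.4 kPa.
Normally consolidated clay, so the full stress increment lies on the virgin compression line:
S_c = C_c·H/(1+e₀)·log₁₀(σ'_f/σ'_0) = 0.42×2.1/(1+1.29)×log₁₀(192.4/86.4)
    = 0.38515 × 0.34769 = 0.1339 m

S_c ≈ 134 mm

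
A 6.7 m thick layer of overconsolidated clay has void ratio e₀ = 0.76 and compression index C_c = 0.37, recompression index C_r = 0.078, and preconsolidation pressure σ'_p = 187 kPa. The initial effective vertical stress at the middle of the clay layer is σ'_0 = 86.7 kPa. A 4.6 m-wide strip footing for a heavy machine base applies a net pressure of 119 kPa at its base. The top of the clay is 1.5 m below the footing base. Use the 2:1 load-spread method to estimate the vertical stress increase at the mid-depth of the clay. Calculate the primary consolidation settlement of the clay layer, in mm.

S_c ≈ 66 mm

Mid-depth of clay below the footing base: z = 1.5 + 6.7/2 = 4.85 m.
Stress increase at mid-clay by the 2:1 spreading method:
Δσ = qB/(B+z) = 119×4.6/(4.6+4.85) = 57.926 kPa
Final effective stress: σ'_f = 86.7 + 57.926 = 144.63 kPa.
σ'_f = 144.63 ≤ σ'_p = 187 kPa, so the clay remains overconsolidated and only the recompression index applies:
S_c = C_r·H/(1+e₀)·log₁₀(σ'_f/σ'_0) = 0.078×6.7/1.76×log₁₀(144.63/86.7)
    = 0.29693 × 0.22224 = 0.06599 m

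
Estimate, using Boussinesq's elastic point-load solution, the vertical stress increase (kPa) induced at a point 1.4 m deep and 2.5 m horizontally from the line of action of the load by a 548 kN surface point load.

Boussinesq vertical stress below a point load on an elastic half-space:
Δσ_z = 3P/(2πz²) · [1 + (r/z)²]^(−5/2)
r/z = 2.5/1.4 = 1.7857; [1+(r/z)²]^(−5/2) = 0.027847.
Δσ_z = 3×548/(2π×1.4²) × 0.027847 = 133.5 × 0.027847 = 3.718 kPa

Δσ_z ≈ 3.72 kPa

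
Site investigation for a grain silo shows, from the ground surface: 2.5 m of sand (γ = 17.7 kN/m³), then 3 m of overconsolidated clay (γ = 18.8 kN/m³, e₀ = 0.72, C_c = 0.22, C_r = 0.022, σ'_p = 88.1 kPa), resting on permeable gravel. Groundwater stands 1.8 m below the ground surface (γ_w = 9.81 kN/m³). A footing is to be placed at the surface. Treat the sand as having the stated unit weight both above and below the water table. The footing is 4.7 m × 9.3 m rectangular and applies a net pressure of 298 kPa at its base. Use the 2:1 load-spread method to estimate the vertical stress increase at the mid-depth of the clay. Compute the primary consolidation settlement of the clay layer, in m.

Mid-depth of clay below the ground surface: z = 2.5 + 3/2 = 4 m.
Total vertical stress at mid-clay: σ_v = 17.7×2.5 + 18.8×1.5 = 72.45 kPa.
Pore pressure: u = 9.81×(4 − 1.8) = 21.582 kPa.
Initial effective stress: σ'_0 = σ_v − u = 72.45 − 21.582 = 50.868 kPa.
Stress increase at mid-clay by the 2:1 spreading method:
Δσ = qBL/((B+z)(L+z)) = 298×4.7×9.3/((4.7+4)(9.3+4)) = 112.57 kPa
Final effective stress: σ'_f = 50.868 + 112.57 = 163.44 kPa.
σ'_f = 163.44 > σ'_p = 88.1 kPa, so the stress path crosses the preconsolidation pressure — recompression up to σ'_p, then virgin compression beyond:
S_c = H/(1+e₀)·[C_r·log₁₀(σ'_p/σ'_0) + C_c·log₁₀(σ'_f/σ'_p)]
    = 3/1.72 × [0.022×log₁₀(88.1/50.868) + 0.22×log₁₀(163.44/88.1)]
    = 1.7442 × [0.0052477 + 0.059044] = 0.1121 m

S_c ≈ 0.112 m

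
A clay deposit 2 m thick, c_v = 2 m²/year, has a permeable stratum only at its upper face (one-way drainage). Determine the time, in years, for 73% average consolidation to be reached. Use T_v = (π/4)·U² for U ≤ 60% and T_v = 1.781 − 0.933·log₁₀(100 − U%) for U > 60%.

Drainage path length: H_d = H = 2 m (single drainage).
U > 60%: T_v = 1.781 − 0.933·log₁₀(100 − 73) = 0.44554.
t = T_v·H_d²/c_v = 0.44554×2²/2 = 0.8911 years.

t ≈ 0.891 years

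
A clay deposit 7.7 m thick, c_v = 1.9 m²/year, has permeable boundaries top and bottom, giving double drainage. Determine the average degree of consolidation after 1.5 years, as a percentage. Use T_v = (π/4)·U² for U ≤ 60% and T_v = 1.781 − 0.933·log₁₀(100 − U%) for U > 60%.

Drainage path length: H_d = H/2 = 3.85 m (double drainage).
T_v = c_v·t/H_d² = 1.9×1.5/3.85² = 0.19228.
T_v = 0.19228 corresponds to the U ≤ 60% branch:
U = √(4T_v/π) = 0.4948

U ≈ 49.5 %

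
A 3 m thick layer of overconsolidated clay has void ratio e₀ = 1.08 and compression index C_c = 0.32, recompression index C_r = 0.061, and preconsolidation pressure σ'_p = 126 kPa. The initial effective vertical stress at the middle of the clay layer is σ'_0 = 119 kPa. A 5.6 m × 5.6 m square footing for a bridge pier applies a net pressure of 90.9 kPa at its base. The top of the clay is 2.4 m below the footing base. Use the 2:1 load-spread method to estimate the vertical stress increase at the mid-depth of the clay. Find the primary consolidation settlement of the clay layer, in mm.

S_c ≈ 37.9 mm

Mid-depth of clay below the footing base: z = 2.4 + 3/2 = 3.9 m.
Stress increase at mid-clay by the 2:1 spreading method:
Δσ = qBL/((B+z)(L+z)) = 90.9×5.6×5.6/((5.6+3.9)(5.6+3.9)) = 31.586 kPa
Final effective stress: σ'_f = 119 + 31.586 = 150.59 kPa.
σ'_f = 150.59 > σ'_p = 126 kPa, so the stress path crosses the preconsolidation pressure — recompression up to σ'_p, then virgin compression beyond:
S_c = H/(1+e₀)·[C_r·log₁₀(σ'_p/σ'_0) + C_c·log₁₀(σ'_f/σ'_p)]
    = 3/2.08 × [0.061×log₁₀(126/119) + 0.32×log₁₀(150.59/126)]
    = 1.4423 × [0.0015142 + 0.024776] = 0.03792 m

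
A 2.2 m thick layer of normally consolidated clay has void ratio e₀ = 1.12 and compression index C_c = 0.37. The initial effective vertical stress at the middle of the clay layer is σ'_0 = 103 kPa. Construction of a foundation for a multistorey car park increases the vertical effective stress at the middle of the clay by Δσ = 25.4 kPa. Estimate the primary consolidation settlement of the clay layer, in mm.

Final effective stress: σ'_f = σ'_0 + Δσ = 103 + 25.4 = 128.4 kPa.
Normally consolidated clay, so the full stress increment lies on the virgin compression line:
S_c = C_c·H/(1+e₀)·log₁₀(σ'_f/σ'_0) = 0.37×2.2/(1+1.12)×log₁₀(128.4/103)
    = 0.38396 × 0.095728 = 0.03676 m

S_c ≈ 36.8 mm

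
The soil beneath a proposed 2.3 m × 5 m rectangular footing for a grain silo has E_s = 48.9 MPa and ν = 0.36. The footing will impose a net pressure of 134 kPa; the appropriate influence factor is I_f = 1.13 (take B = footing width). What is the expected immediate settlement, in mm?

S_e ≈ 6.2 mm

Immediate (elastic) settlement: S_e = q·B·(1−ν²)/E_s · I_f.
E_s = 48.9 MPa = 48900 kPa.
S_e = 134 × 2.3 × (1 − 0.36²) / 48900 × 1.13
    = 134 × 2.3 × 0.8704 / 48900 × 1.13
    = 0.006199 m = 6.199 mm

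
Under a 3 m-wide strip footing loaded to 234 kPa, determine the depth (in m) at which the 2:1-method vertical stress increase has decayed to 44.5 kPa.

2:1 spreading — at depth z the loaded area has grown by z in each plan dimension:
qB/(B+z) = Δσ_z ⇒ z = qB/Δσ_z − B = 234×3/44.5 − 3 = 12.78 m

z ≈ 12.8 m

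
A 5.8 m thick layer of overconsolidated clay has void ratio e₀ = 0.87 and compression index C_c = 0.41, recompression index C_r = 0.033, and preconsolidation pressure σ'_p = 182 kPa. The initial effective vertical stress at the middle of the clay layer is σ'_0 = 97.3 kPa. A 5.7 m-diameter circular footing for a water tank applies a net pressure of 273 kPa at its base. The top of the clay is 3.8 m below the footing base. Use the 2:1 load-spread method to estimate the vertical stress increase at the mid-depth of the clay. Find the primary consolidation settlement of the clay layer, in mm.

S_c ≈ 20.7 mm

Mid-depth of clay below the footing base: z = 3.8 + 5.8/2 = 6.7 m.
Stress increase at mid-clay by the 2:1 spreading method:
Δσ ≈ qD²/(D+z)² = 273×5.7²/(5.7+6.7)² = 57.686 kPa
Final effective stress: σ'_f = 97.3 + 57.686 = 154.99 kPa.
σ'_f = 154.99 ≤ σ'_p = 182 kPa, so the clay remains overconsolidated and only the recompression index applies:
S_c = C_r·H/(1+e₀)·log₁₀(σ'_f/σ'_0) = 0.033×5.8/1.87×log₁₀(154.99/97.3)
    = 0.10235 × 0.20219 = 0.02069 m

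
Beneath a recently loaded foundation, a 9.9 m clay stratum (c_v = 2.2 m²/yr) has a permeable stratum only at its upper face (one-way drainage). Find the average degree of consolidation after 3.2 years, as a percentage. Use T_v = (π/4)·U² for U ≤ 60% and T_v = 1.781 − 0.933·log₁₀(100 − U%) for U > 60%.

Drainage path length: H_d = H = 9.9 m (single drainage).
T_v = c_v·t/H_d² = 2.2×3.2/9.9² = 0.071829.
T_v = 0.071829 corresponds to the U ≤ 60% branch:
U = √(4T_v/π) = 0.3024

U ≈ 30.2 %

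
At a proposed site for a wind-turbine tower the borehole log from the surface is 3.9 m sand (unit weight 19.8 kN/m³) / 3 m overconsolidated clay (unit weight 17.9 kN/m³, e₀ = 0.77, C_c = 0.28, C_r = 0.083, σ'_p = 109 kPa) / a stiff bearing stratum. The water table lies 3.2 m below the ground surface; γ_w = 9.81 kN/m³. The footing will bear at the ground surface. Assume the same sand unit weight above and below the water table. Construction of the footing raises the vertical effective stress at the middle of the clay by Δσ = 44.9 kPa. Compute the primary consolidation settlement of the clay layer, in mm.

S_c ≈ 49.2 mm

Mid-depth of clay below the ground surface: z = 3.9 + 3/2 = 5.4 m.
Total vertical stress at mid-clay: σ_v = 19.8×3.9 + 17.9×1.5 = 104.07 kPa.
Pore pressure: u = 9.81×(5.4 − 3.2) = 21.582 kPa.
Initial effective stress: σ'_0 = σ_v − u = 104.07 − 21.582 = 82.488 kPa.
Final effective stress: σ'_f = 82.488 + 44.9 = 127.39 kPa.
σ'_f = 127.39 > σ'_p = 109 kPa, so the stress path crosses the preconsolidation pressure — recompression up to σ'_p, then virgin compression beyond:
S_c = H/(1+e₀)·[C_r·log₁₀(σ'_p/σ'_0) + C_c·log₁₀(σ'_f/σ'_p)]
    = 3/1.77 × [0.083×log₁₀(109/82.488) + 0.28×log₁₀(127.39/109)]
    = 1.6949 × [0.010046 + 0.018958] = 0.04916 m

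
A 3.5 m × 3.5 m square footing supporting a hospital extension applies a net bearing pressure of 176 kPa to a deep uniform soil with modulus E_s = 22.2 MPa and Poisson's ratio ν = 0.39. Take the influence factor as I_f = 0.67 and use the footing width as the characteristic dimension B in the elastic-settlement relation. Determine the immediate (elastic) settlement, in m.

S_e ≈ 0.0158 m

Immediate (elastic) settlement: S_e = q·B·(1−ν²)/E_s · I_f.
E_s = 22.2 MPa = 22200 kPa.
S_e = 176 × 3.5 × (1 − 0.39²) / 22200 × 0.67
    = 176 × 3.5 × 0.8479 / 22200 × 0.67
    = 0.01576 m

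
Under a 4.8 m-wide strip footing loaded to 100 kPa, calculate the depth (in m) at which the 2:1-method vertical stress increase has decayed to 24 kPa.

2:1 spreading — at depth z the loaded area has grown by z in each plan dimension:
qB/(B+z) = Δσ_z ⇒ z = qB/Δσ_z − B = 100×4.8/24 − 4.8 = 15.2 m

z ≈ 15.2 m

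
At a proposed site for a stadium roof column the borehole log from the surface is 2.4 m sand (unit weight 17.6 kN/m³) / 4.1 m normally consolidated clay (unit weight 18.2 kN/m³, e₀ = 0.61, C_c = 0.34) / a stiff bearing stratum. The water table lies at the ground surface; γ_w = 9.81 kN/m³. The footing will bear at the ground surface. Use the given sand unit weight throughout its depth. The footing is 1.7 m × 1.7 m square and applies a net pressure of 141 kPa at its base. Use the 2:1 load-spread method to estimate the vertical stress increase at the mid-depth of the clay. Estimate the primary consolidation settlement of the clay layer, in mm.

S_c ≈ 98.7 mm

Mid-depth of clay below the ground surface: z = 2.4 + 4.1/2 = 4.45 m.
Total vertical stress at mid-clay: σ_v = 17.6×2.4 + 18.2×2.05 = 79.55 kPa.
Pore pressure: u = 9.81×(4.45 − 0) = 43.655 kPa.
Initial effective stress: σ'_0 = σ_v − u = 79.55 − 43.655 = 35.895 kPa.
Stress increase at mid-clay by the 2:1 spreading method:
Δσ = qBL/((B+z)(L+z)) = 141×1.7×1.7/((1.7+4.45)(1.7+4.45)) = 10.774 kPa
Final effective stress: σ'_f = σ'_0 + Δσ = 35.895 + 10.774 = 46.669 kPa.
Normally consolidated clay, so the full stress increment lies on the virgin compression line:
S_c = C_c·H/(1+e₀)·log₁₀(σ'_f/σ'_0) = 0.34×4.1/(1+0.61)×log₁₀(46.669/35.895)
    = 0.86584 × 0.11399 = 0.0987 m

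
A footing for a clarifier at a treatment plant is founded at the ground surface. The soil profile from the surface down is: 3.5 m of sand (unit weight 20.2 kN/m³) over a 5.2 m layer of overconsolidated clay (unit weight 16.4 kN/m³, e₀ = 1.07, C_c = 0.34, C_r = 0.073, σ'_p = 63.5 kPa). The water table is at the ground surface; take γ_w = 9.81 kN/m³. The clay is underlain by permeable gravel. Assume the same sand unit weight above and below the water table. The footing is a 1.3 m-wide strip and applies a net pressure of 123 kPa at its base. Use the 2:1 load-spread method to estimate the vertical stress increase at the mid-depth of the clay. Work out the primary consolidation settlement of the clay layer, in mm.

Mid-depth of clay below the ground surface: z = 3.5 + 5.2/2 = 6.1 m.
Total vertical stress at mid-clay: σ_v = 20.2×3.5 + 16.4×2.6 = 113.34 kPa.
Pore pressure: u = 9.81×(6.1 − 0) = 59.841 kPa.
Initial effective stress: σ'_0 = σ_v − u = 113.34 − 59.841 = 53.499 kPa.
Stress increase at mid-clay by the 2:1 spreading method:
Δσ = qB/(B+z) = 123×1.3/(1.3+6.1) = 21.608 kPa
Final effective stress: σ'_f = 53.499 + 21.608 = 75.107 kPa.
σ'_f = 75.107 > σ'_p = 63.5 kPa, so the stress path crosses the preconsolidation pressure — recompression up to σ'_p, then virgin compression beyond:
S_c = H/(1+e₀)·[C_r·log₁₀(σ'_p/σ'_0) + C_c·log₁₀(σ'_f/σ'_p)]
    = 5.2/2.07 × [0.073×log₁₀(63.5/53.499) + 0.34×log₁₀(75.107/63.5)]
    = 2.5121 × [0.0054332 + 0.024788] = 0.07592 m

S_c ≈ 75.9 mm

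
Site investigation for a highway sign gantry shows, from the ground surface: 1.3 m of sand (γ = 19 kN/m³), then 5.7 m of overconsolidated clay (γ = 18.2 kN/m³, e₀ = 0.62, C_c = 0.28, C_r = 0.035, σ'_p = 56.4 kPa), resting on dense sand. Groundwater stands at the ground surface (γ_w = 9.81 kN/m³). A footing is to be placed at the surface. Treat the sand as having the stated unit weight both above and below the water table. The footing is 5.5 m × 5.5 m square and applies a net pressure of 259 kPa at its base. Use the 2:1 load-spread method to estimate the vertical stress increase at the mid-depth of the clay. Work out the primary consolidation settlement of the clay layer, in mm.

S_c ≈ 347 mm

Mid-depth of clay below the ground surface: z = 1.3 + 5.7/2 = 4.15 m.
Total vertical stress at mid-clay: σ_v = 19×1.3 + 18.2×2.85 = 76.57 kPa.
Pore pressure: u = 9.81×(4.15 − 0) = 40.712 kPa.
Initial effective stress: σ'_0 = σ_v − u = 76.57 − 40.712 = 35.858 kPa.
Stress increase at mid-clay by the 2:1 spreading method:
Δσ = qBL/((B+z)(L+z)) = 259×5.5×5.5/((5.5+4.15)(5.5+4.15)) = 84.134 kPa
Final effective stress: σ'_f = 35.858 + 84.134 = 119.99 kPa.
σ'_f = 119.99 > σ'_p = 56.4 kPa, so the stress path crosses the preconsolidation pressure — recompression up to σ'_p, then virgin compression beyond:
S_c = H/(1+e₀)·[C_r·log₁₀(σ'_p/σ'_0) + C_c·log₁₀(σ'_f/σ'_p)]
    = 5.7/1.62 × [0.035×log₁₀(56.4/35.858) + 0.28×log₁₀(119.99/56.4)]
    = 3.5185 × [0.0068843 + 0.091802] = 0.3472 m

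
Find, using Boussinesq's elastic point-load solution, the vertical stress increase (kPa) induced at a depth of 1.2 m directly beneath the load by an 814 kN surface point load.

Δσ_z ≈ 270 kPa

Boussinesq vertical stress below a point load on an elastic half-space:
Δσ_z = 3P/(2πz²) · [1 + (r/z)²]^(−5/2)
r/z = 0/1.2 = 0; [1+(r/z)²]^(−5/2) = 1.
Δσ_z = 3×814/(2π×1.2²) × 1 = 269.9 × 1 = 269.9 kPa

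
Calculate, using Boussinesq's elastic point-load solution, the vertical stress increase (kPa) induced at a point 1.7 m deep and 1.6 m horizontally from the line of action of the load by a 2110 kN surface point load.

Δσ_z ≈ 71.4 kPa

Boussinesq vertical stress below a point load on an elastic half-space:
Δσ_z = 3P/(2πz²) · [1 + (r/z)²]^(−5/2)
r/z = 1.6/1.7 = 0.94118; [1+(r/z)²]^(−5/2) = 0.20476.
Δσ_z = 3×2110/(2π×1.7²) × 0.20476 = 348.6 × 0.20476 = 71.38 kPa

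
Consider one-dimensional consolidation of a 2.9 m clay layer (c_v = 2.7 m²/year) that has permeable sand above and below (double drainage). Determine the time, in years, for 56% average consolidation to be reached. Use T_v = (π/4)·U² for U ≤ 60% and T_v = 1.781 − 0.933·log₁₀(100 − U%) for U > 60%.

Drainage path length: H_d = H/2 = 1.45 m (double drainage).
U ≤ 60%: T_v = (π/4)·U² = (π/4)×0.56² = 0.2463.
t = T_v·H_d²/c_v = 0.2463×1.45²/2.7 = 0.1918 years.

t ≈ 0.192 years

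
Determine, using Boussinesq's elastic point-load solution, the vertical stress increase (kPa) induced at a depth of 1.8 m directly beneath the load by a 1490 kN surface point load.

Δσ_z ≈ 220 kPa

Boussinesq vertical stress below a point load on an elastic half-space:
Δσ_z = 3P/(2πz²) · [1 + (r/z)²]^(−5/2)
r/z = 0/1.8 = 0; [1+(r/z)²]^(−5/2) = 1.
Δσ_z = 3×1490/(2π×1.8²) × 1 = 219.57 × 1 = 219.6 kPa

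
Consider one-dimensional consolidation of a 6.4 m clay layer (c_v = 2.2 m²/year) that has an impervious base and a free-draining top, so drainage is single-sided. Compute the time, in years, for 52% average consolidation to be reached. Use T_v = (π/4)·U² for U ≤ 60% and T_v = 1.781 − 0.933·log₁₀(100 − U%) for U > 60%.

Drainage path length: H_d = H = 6.4 m (single drainage).
U ≤ 60%: T_v = (π/4)·U² = (π/4)×0.52² = 0.21237.
t = T_v·H_d²/c_v = 0.21237×6.4²/2.2 = 3.954 years.

t ≈ 3.95 years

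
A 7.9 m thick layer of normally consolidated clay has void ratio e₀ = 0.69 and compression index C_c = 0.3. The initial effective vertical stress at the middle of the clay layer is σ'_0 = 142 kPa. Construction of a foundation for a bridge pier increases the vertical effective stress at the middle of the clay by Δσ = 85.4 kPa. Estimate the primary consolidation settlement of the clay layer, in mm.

Final effective stress: σ'_f = σ'_0 + Δσ = 142 + 85.4 = 227.4 kPa.
Normally consolidated clay, so the full stress increment lies on the virgin compression line:
S_c = C_c·H/(1+e₀)·log₁₀(σ'_f/σ'_0) = 0.3×7.9/(1+0.69)×log₁₀(227.4/142)
    = 1.4024 × 0.2045 = 0.2868 m

S_c ≈ 287 mm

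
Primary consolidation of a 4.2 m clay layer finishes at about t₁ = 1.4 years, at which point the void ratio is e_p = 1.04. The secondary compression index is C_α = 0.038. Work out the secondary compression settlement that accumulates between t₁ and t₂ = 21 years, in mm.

S_s ≈ 92 mm

Secondary compression: S_s = C_α·H/(1+e_p)·log₁₀(t₂/t₁)
S_s = 0.038×4.2/(1+1.04)×log₁₀(21/1.4)
    = 0.07824 × 1.176 = 0.09201 m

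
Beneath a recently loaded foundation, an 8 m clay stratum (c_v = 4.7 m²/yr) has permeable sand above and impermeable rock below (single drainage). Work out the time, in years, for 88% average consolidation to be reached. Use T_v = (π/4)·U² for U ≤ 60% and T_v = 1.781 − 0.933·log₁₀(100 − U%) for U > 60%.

t ≈ 10.5 years

Drainage path length: H_d = H = 8 m (single drainage).
U > 60%: T_v = 1.781 − 0.933·log₁₀(100 − 88) = 0.77412.
t = T_v·H_d²/c_v = 0.77412×8²/4.7 = 10.54 years.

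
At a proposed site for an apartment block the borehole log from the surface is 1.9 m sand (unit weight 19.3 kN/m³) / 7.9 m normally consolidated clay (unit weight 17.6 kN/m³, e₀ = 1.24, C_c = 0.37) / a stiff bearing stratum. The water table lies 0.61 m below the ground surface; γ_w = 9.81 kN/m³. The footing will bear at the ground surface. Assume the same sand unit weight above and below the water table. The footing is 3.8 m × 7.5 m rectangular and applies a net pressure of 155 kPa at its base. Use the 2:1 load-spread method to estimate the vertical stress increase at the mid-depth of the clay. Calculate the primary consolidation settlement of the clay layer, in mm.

S_c ≈ 275 mm

Mid-depth of clay below the ground surface: z = 1.9 + 7.9/2 = 5.85 m.
Total vertical stress at mid-clay: σ_v = 19.3×1.9 + 17.6×3.95 = 106.19 kPa.
Pore pressure: u = 9.81×(5.85 − 0.61) = 51.404 kPa.
Initial effective stress: σ'_0 = σ_v − u = 106.19 − 51.404 = 54.786 kPa.
Stress increase at mid-clay by the 2:1 spreading method:
Δσ = qBL/((B+z)(L+z)) = 155×3.8×7.5/((3.8+5.85)(7.5+5.85)) = 34.29 kPa
Final effective stress: σ'_f = σ'_0 + Δσ = 54.786 + 34.29 = 89.076 kPa.
Normally consolidated clay, so the full stress increment lies on the virgin compression line:
S_c = C_c·H/(1+e₀)·log₁₀(σ'_f/σ'_0) = 0.37×7.9/(1+1.24)×log₁₀(89.076/54.786)
    = 1.3049 × 0.21109 = 0.2755 m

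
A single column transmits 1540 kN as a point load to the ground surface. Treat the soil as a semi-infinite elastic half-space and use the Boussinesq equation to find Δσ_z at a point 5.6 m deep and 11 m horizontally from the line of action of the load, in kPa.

Boussinesq vertical stress below a point load on an elastic half-space:
Δσ_z = 3P/(2πz²) · [1 + (r/z)²]^(−5/2)
r/z = 11/5.6 = 1.9643; [1+(r/z)²]^(−5/2) = 0.01922.
Δσ_z = 3×1540/(2π×5.6²) × 0.01922 = 23.447 × 0.01922 = 0.4507 kPa

Δσ_z ≈ 0.451 kPa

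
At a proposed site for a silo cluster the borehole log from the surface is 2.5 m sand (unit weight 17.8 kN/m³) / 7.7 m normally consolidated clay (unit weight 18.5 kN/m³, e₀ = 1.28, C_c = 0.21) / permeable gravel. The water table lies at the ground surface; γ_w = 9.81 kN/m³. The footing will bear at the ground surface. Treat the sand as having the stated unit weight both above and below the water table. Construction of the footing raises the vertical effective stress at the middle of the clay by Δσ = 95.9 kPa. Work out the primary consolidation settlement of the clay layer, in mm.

Mid-depth of clay below the ground surface: z = 2.5 + 7.7/2 = 6.35 m.
Total vertical stress at mid-clay: σ_v = 17.8×2.5 + 18.5×3.85 = 115.73 kPa.
Pore pressure: u = 9.81×(6.35 − 0) = 62.294 kPa.
Initial effective stress: σ'_0 = σ_v − u = 115.73 − 62.294 = 53.436 kPa.
Final effective stress: σ'_f = σ'_0 + Δσ = 53.436 + 95.9 = 149.34 kPa.
Normally consolidated clay, so the full stress increment lies on the virgin compression line:
S_c = C_c·H/(1+e₀)·log₁₀(σ'_f/σ'_0) = 0.21×7.7/(1+1.28)×log₁₀(149.34/53.436)
    = 0.70921 × 0.44634 = 0.3165 m

S_c ≈ 317 mm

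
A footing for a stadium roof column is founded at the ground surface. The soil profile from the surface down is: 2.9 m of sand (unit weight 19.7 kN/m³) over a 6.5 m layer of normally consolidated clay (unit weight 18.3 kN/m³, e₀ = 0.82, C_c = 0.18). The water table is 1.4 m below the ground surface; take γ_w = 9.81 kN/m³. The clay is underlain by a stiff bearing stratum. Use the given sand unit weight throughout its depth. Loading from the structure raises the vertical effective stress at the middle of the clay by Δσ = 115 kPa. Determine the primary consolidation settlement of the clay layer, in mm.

Mid-depth of clay below the ground surface: z = 2.9 + 6.5/2 = 6.15 m.
Total vertical stress at mid-clay: σ_v = 19.7×2.9 + 18.3×3.25 = 116.6 kPa.
Pore pressure: u = 9.81×(6.15 − 1.4) = 46.598 kPa.
Initial effective stress: σ'_0 = σ_v − u = 116.6 − 46.598 = 70.002 kPa.
Final effective stress: σ'_f = σ'_0 + Δσ = 70.002 + 115 = 185 kPa.
Normally consolidated clay, so the full stress increment lies on the virgin compression line:
S_c = C_c·H/(1+e₀)·log₁₀(σ'_f/σ'_0) = 0.18×6.5/(1+0.82)×log₁₀(185/70.002)
    = 0.64286 × 0.42206 = 0.2713 m

S_c ≈ 271 mm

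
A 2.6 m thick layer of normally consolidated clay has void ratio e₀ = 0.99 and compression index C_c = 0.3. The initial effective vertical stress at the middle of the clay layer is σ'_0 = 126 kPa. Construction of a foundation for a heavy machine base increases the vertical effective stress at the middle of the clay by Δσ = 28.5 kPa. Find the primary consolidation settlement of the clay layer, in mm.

S_c ≈ 34.7 mm

Final effective stress: σ'_f = σ'_0 + Δσ = 126 + 28.5 = 154.5 kPa.
Normally consolidated clay, so the full stress increment lies on the virgin compression line:
S_c = C_c·H/(1+e₀)·log₁₀(σ'_f/σ'_0) = 0.3×2.6/(1+0.99)×log₁₀(154.5/126)
    = 0.39196 × 0.088558 = 0.03471 m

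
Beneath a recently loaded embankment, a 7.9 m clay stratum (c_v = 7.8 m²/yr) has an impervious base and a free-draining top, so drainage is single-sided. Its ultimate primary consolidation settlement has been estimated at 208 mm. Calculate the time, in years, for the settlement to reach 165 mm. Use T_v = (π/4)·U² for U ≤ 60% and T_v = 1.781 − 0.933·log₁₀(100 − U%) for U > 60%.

t ≈ 4.43 years

Drainage path length: H_d = H = 7.9 m (single drainage).
U = S(t)/S_ult = 165/208 = 0.7933.
U > 60%: T_v = 1.781 − 0.933·log₁₀(100 − 79.327) = 0.55373.
t = T_v·H_d²/c_v = 0.55373×7.9²/7.8 = 4.431 years.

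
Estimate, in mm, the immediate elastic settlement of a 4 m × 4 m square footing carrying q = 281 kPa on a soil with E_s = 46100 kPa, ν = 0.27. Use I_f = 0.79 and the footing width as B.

S_e ≈ 17.9 mm

Immediate (elastic) settlement: S_e = q·B·(1−ν²)/E_s · I_f.
S_e = 281 × 4 × (1 − 0.27²) / 46100 × 0.79
    = 281 × 4 × 0.9271 / 46100 × 0.79
    = 0.01786 m = 17.86 mm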